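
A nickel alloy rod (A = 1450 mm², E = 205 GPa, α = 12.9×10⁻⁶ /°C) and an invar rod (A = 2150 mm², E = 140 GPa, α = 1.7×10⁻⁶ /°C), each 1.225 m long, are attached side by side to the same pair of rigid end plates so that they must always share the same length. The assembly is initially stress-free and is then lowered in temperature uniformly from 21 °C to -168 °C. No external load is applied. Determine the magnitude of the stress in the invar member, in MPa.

Both members must finish at the same length. With the larger α, the nickel alloy tends to over-contract; the plates restrain it, putting the nickel alloy in tension and the invar in compression. With no external load the two internal forces are equal and opposite, magnitude P.
Compatibility of the two members (thermal + elastic change equal): (α₁ − α₂)ΔT = P·[1/(A₁E₁) + 1/(A₂E₂)].
|α₁ − α₂|·ΔT = 11.2×10⁻⁶ × 189 = 0.002117.
1/(A₁E₁) + 1/(A₂E₂) = 1/(1450×205×10³) + 1/(2150×140×10³) = 6.686×10⁻⁹ N⁻¹.
So P = 0.002117 / 6.686×10⁻⁹ = 316.6 kN.
σ_{invar} = P/A₂ = 316600/2150 = 147.2 MPa, compressive.

σ ≈ 147 MPa (compressive)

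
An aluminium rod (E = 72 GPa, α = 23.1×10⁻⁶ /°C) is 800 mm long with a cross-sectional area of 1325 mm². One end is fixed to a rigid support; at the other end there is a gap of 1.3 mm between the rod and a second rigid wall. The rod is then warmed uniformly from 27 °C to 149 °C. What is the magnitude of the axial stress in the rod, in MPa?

Unrestrained expansion: δ_free = αΔT L = 23.1×10⁻⁶ × 122 × 800 = 2.255 mm.
The gap closes (δ_free > 1.3 mm) and the wall then resists a further 2.255 − 1.3 = 0.9546 mm of expansion.
So σ = E(δ_free − g)/L = 72×10³ × 0.9546/800 = 85.91 MPa.

σ ≈ 85.9 MPa (compressive)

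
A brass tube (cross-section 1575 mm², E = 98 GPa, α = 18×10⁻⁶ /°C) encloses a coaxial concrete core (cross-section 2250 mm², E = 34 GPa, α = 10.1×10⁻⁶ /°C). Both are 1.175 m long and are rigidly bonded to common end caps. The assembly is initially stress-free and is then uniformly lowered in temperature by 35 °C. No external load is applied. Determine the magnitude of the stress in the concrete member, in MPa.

Both members must finish at the same length. With the larger α, the brass tends to over-contract; the plates restrain it, putting the brass in tension and the concrete in compression. With no external load the two internal forces are equal and opposite, magnitude P.
Compatibility of the two members (thermal + elastic change equal): (α₁ − α₂)ΔT = P·[1/(A₁E₁) + 1/(A₂E₂)].
|α₁ − α₂|·ΔT = 7.9×10⁻⁶ × 35 = 0.0002765.
1/(A₁E₁) + 1/(A₂E₂) = 1/(1575×98×10³) + 1/(2250×34×10³) = 1.955×10⁻⁸ N⁻¹.
P = 0.0002765 / 1.955×10⁻⁸ = 14140 N = 14.14 kN.
σ_{concrete} = P/A₂ = 14140/2250 = 6.286 MPa, compressive.

σ ≈ 6.29 MPa (compressive)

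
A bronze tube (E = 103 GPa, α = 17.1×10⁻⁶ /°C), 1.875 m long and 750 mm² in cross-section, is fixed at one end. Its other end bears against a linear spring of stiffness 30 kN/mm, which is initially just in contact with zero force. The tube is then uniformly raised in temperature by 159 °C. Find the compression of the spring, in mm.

If the spring were absent the tube would lengthen by αΔT L = 17.1×10⁻⁶ × 159 × 1875 = 5.098 mm.
Let P be the compressive force at the spring. The tube shortens elastically by PL/(AE) and the spring compresses by P/k; together these equal δ_free.
P [ L/(AE) + 1/k ] = δ_free → P [ 1875/(750×103×10³) + 1/(30×10³) ] = 5.098.
P = 5.098 / 5.761×10⁻⁵ = 88500 N.
Spring compression = P/k = 88500/(30×10³) = 2.95 mm.

δ ≈ 2.95 mm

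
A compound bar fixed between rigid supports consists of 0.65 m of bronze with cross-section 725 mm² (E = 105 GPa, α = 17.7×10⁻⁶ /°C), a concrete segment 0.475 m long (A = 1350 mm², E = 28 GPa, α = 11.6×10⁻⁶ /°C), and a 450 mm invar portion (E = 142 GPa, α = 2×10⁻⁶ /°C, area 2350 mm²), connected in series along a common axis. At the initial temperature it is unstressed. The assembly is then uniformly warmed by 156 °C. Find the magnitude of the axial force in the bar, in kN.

With the walls removed the bar would change length by δ_free = Σ αᵢΔT Lᵢ = 17.7×10⁻⁶×156×650 + 11.6×10⁻⁶×156×475 + 2×10⁻⁶×156×450 = 2.795 mm.
The walls prevent any net length change, so an axial force P (same in every segment) develops. Compatibility: P · Σ Lᵢ/(AᵢEᵢ) = δ_free.
Σ Lᵢ/(AᵢEᵢ) = 650/(725×105×10³) + 475/(1350×28×10³) + 450/(2350×142×10³) = 2.245×10⁻⁵ mm/N.
Hence P = δ_free / Σ(L/AE) = 2.795/2.245×10⁻⁵ = 124.5 kN (compressive).

P ≈ 124 kN (compressive)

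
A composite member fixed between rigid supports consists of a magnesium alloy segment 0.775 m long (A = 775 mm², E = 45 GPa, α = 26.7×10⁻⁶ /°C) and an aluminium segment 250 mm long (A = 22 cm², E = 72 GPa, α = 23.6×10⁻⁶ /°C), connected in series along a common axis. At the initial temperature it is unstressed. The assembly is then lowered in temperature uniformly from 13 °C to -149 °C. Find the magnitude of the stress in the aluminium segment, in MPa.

With the walls removed the bar would change length by δ_free = Σ αᵢΔT Lᵢ = 26.7×10⁻⁶×162×775 + 23.6×10⁻⁶×162×250 = 4.308 mm.
Since the ends are fixed, an axial force P builds up, equal in every segment, with P · Σ Lᵢ/(AᵢEᵢ) = δ_free.
The series flexibility is Σ Lᵢ/(AᵢEᵢ) = 775/(775×45×10³) + 250/(2200×72×10³) = 2.38×10⁻⁵ mm/N.
P = 4.308 / 2.38×10⁻⁵ = 181000 N = 181 kN, tensile.
σ_{aluminium} = P / A = 181000 / 2200 = 82.27 MPa.

σ ≈ 82.3 MPa (tensile)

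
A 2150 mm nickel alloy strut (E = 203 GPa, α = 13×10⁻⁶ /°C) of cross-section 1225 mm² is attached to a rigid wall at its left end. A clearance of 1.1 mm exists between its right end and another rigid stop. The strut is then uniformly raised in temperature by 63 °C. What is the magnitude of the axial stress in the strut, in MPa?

σ ≈ 62.4 MPa (compressive)

Unrestrained expansion: δ_free = αΔT L = 13×10⁻⁶ × 63 × 2150 = 1.761 mm.
The gap closes (δ_free > 1.1 mm) and the wall then resists a further 1.761 − 1.1 = 0.6608 mm of expansion.
That suppressed elongation corresponds to σ = E·Δ/L = 203×10³ × 0.6608/2150 = 62.4 MPa.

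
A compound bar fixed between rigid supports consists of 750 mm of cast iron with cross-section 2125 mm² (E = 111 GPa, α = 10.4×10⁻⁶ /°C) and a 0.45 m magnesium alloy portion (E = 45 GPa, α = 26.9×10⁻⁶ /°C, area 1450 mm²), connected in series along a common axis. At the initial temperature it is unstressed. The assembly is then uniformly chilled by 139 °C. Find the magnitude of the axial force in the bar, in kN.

Free thermal contraction of the whole bar: Σ αᵢΔT Lᵢ = 10.4×10⁻⁶×139×750 + 26.9×10⁻⁶×139×450 = 2.767 mm.
The rigid supports impose zero overall length change; the single axial force P common to all segments must satisfy P Σ Lᵢ/(AᵢEᵢ) = δ_free.
Σ Lᵢ/(AᵢEᵢ) = 750/(2125×111×10³) + 450/(1450×45×10³) = 1.008×10⁻⁵ mm/N.
Hence P = δ_free / Σ(L/AE) = 2.767/1.008×10⁻⁵ = 274.6 kN (tensile).

P ≈ 275 kN (tensile)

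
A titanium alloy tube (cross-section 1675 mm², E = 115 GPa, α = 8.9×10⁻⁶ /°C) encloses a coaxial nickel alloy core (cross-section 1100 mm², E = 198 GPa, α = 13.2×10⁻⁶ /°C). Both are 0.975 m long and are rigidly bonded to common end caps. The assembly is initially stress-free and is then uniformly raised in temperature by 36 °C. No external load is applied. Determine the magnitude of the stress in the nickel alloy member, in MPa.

The nickel alloy has the larger α, so on heating it would change length more than the titanium alloy if both were free. The rigid plates force a common final length, so the nickel alloy is put into compression and the titanium alloy into tension, with equal and opposite forces P (no external load).
Setting the final lengths equal and cancelling L: (α₁ − α₂)ΔT = P/(A₁E₁) + P/(A₂E₂).
|α₁ − α₂|·ΔT = 4.3×10⁻⁶ × 36 = 0.0001548.
1/(A₁E₁) + 1/(A₂E₂) = 1/(1675×115×10³) + 1/(1100×198×10³) = 9.783×10⁻⁹ N⁻¹.
P = 0.0001548 / 9.783×10⁻⁹ = 15820 N = 15.82 kN.
σ_{nickel alloy} = P/A₂ = 15820/1100 = 14.39 MPa, compressive.

σ ≈ 14.4 MPa (compressive)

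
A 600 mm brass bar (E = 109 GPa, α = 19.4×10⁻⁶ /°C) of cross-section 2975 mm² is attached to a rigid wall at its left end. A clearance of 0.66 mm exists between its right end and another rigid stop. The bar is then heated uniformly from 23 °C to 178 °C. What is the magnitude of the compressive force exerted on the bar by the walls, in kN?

P ≈ 618 kN

If the wall were absent the bar would grow by αΔT L = 19.4×10⁻⁶ × 155 × 600 = 1.804 mm.
After closing the 0.66 mm clearance, 1.804 − 0.66 = 1.144 mm of expansion remains to be suppressed by the wall.
So σ = E(δ_free − g)/L = 109×10³ × 1.144/600 = 207.9 MPa.
Force on the wall = σA = 207.9 × 2975 mm² = 618.4 kN.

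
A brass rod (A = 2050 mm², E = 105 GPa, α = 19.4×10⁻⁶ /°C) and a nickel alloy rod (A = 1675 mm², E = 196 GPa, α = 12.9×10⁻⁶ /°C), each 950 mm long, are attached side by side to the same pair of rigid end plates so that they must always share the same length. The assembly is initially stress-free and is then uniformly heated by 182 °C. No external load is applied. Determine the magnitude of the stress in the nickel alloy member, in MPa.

σ ≈ 91.8 MPa (tensile)

Both members must finish at the same length. With the larger α, the brass tends to over-expand; the plates restrain it, putting the brass in compression and the nickel alloy in tension. With no external load the two internal forces are equal and opposite, magnitude P.
Equating the net (thermal + elastic) strains gives |α₁ − α₂|·ΔT = P·[1/(A₁E₁) + 1/(A₂E₂)].
|α₁ − α₂|·ΔT = 6.5×10⁻⁶ × 182 = 0.001183.
1/(A₁E₁) + 1/(A₂E₂) = 1/(2050×105×10³) + 1/(1675×196×10³) = 7.692×10⁻⁹ N⁻¹.
P = 0.001183 / 7.692×10⁻⁹ = 153800 N = 153.8 kN.
σ_{nickel alloy} = P/A₂ = 153800/1675 = 91.82 MPa, tensile.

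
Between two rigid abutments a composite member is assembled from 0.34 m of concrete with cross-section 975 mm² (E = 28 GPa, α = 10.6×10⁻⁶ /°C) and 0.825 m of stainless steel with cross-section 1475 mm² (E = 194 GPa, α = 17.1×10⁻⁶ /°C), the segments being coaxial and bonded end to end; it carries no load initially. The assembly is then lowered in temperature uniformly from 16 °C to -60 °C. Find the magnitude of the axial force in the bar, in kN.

P ≈ 87.8 kN (tensile)

With the walls removed the bar would change length by δ_free = Σ αᵢΔT Lᵢ = 10.6×10⁻⁶×76×340 + 17.1×10⁻⁶×76×825 = 1.346 mm.
The rigid supports impose zero overall length change; the single axial force P common to all segments must satisfy P Σ Lᵢ/(AᵢEᵢ) = δ_free.
Σ Lᵢ/(AᵢEᵢ) = 340/(975×28×10³) + 825/(1475×194×10³) = 1.534×10⁻⁵ mm/N.
So P = 1.346 / 1.534×10⁻⁵ = 87.76 kN, tensile.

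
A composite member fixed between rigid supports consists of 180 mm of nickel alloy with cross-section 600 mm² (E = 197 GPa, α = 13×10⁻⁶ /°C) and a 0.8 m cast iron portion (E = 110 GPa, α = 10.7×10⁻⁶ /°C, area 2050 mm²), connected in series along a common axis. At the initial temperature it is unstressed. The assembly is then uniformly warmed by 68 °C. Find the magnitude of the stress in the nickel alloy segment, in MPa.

With the walls removed the bar would change length by δ_free = Σ αᵢΔT Lᵢ = 13×10⁻⁶×68×180 + 10.7×10⁻⁶×68×800 = 0.7412 mm.
Since the ends are fixed, an axial force P builds up, equal in every segment, with P · Σ Lᵢ/(AᵢEᵢ) = δ_free.
The series flexibility is Σ Lᵢ/(AᵢEᵢ) = 180/(600×197×10³) + 800/(2050×110×10³) = 5.071×10⁻⁶ mm/N.
So P = 0.7412 / 5.071×10⁻⁶ = 146.2 kN, compressive.
σ_{nickel alloy} = P / A = 146200 / 600 = 243.6 MPa.

σ ≈ 244 MPa (compressive)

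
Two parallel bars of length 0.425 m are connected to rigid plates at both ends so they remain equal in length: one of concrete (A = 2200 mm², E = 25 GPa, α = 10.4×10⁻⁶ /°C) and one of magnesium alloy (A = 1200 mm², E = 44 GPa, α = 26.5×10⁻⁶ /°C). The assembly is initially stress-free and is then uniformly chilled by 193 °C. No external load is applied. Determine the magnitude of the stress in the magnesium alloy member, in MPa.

σ ≈ 69.8 MPa (tensile)

Equilibrium of a rigid end plate with no external load gives equal and opposite internal forces ±P in the two members. Since α_{magnesium alloy} > α_{concrete}, cooling drives the magnesium alloy into tension and the concrete into compression.
Setting the final lengths equal and cancelling L: (α₁ − α₂)ΔT = P/(A₁E₁) + P/(A₂E₂).
|α₁ − α₂|·ΔT = 16.1×10⁻⁶ × 193 = 0.003107.
1/(A₁E₁) + 1/(A₂E₂) = 1/(2200×25×10³) + 1/(1200×44×10³) = 3.712×10⁻⁸ N⁻¹.
P = 0.003107 / 3.712×10⁻⁸ = 83710 N = 83.71 kN.
σ_{magnesium alloy} = P/A₂ = 83710/1200 = 69.76 MPa, tensile.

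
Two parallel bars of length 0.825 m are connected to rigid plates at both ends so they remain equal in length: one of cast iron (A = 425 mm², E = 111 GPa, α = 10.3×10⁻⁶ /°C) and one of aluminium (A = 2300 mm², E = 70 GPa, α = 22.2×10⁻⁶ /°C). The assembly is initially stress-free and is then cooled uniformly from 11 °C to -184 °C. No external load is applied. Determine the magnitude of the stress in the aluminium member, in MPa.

Equilibrium of a rigid end plate with no external load gives equal and opposite internal forces ±P in the two members. Since α_{aluminium} > α_{cast iron}, cooling drives the aluminium into tension and the cast iron into compression.
Compatibility of the two members (thermal + elastic change equal): (α₁ − α₂)ΔT = P·[1/(A₁E₁) + 1/(A₂E₂)].
|α₁ − α₂|·ΔT = 11.9×10⁻⁶ × 195 = 0.00232.
1/(A₁E₁) + 1/(A₂E₂) = 1/(425×111×10³) + 1/(2300×70×10³) = 2.741×10⁻⁸ N⁻¹.
P = 0.00232 / 2.741×10⁻⁸ = 84660 N = 84.66 kN.
σ_{aluminium} = P/A₂ = 84660/2300 = 36.81 MPa, tensile.

σ ≈ 36.8 MPa (tensile)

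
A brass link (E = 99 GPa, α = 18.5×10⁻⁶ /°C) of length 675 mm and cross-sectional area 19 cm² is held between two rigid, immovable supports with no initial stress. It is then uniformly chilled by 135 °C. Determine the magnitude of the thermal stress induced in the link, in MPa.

Because both ends are immovable the net strain is zero, and the suppressed thermal strain is αΔT = 18.5×10⁻⁶ × 135 = 2497.5×10⁻⁶.
σ = EαΔT = 99×10³ × 18.5×10⁻⁶ × 135 = 247.3 MPa (tensile; the link is trying to contract).

σ ≈ 247 MPa (tensile)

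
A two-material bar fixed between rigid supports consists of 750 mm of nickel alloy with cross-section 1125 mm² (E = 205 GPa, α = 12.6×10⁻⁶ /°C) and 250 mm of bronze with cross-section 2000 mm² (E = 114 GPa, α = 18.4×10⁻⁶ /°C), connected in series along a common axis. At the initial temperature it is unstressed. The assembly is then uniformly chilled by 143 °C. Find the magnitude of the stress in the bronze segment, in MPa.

If the supports were absent, the total length change would be Σ αᵢΔT Lᵢ = 12.6×10⁻⁶×143×750 + 18.4×10⁻⁶×143×250 = 2.009 mm.
The rigid supports impose zero overall length change; the single axial force P common to all segments must satisfy P Σ Lᵢ/(AᵢEᵢ) = δ_free.
The series flexibility is Σ Lᵢ/(AᵢEᵢ) = 750/(1125×205×10³) + 250/(2000×114×10³) = 4.349×10⁻⁶ mm/N.
So P = 2.009 / 4.349×10⁻⁶ = 462 kN, tensile.
σ_{bronze} = P / A = 462000 / 2000 = 231 MPa.

σ ≈ 231 MPa (tensile)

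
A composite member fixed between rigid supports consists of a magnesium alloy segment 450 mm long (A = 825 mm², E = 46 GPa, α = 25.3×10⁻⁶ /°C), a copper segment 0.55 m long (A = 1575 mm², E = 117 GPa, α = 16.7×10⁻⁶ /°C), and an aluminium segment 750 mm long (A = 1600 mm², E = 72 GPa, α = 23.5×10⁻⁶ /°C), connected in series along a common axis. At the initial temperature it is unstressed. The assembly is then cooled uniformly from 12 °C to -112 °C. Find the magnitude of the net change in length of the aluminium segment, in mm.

Free thermal contraction of the whole bar: Σ αᵢΔT Lᵢ = 25.3×10⁻⁶×124×450 + 16.7×10⁻⁶×124×550 + 23.5×10⁻⁶×124×750 = 4.736 mm.
The walls prevent any net length change, so an axial force P (same in every segment) develops. Compatibility: P · Σ Lᵢ/(AᵢEᵢ) = δ_free.
Σ Lᵢ/(AᵢEᵢ) = 450/(825×46×10³) + 550/(1575×117×10³) + 750/(1600×72×10³) = 2.135×10⁻⁵ mm/N.
So P = 4.736 / 2.135×10⁻⁵ = 221.8 kN, tensile.
For the aluminium segment, free thermal change = 23.5×10⁻⁶×124×750 = 2.185 mm and elastic change from P = 221800×750/(1600×72×10³) = 1.444 mm; these oppose, so the net change is 0.741 mm (segment shortens).

|ΔL| ≈ 0.741 mm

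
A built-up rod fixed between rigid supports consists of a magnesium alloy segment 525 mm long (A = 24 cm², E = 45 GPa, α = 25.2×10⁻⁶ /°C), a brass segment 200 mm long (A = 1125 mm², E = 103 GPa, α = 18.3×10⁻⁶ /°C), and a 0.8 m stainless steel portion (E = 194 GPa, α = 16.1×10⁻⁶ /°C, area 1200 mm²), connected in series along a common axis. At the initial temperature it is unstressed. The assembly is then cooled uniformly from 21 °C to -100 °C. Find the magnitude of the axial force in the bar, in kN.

P ≈ 359 kN (tensile)

With the walls removed the bar would change length by δ_free = Σ αᵢΔT Lᵢ = 25.2×10⁻⁶×121×525 + 18.3×10⁻⁶×121×200 + 16.1×10⁻⁶×121×800 = 3.602 mm.
The rigid supports impose zero overall length change; the single axial force P common to all segments must satisfy P Σ Lᵢ/(AᵢEᵢ) = δ_free.
The series flexibility is Σ Lᵢ/(AᵢEᵢ) = 525/(2400×45×10³) + 200/(1125×103×10³) + 800/(1200×194×10³) = 1.002×10⁻⁵ mm/N.
P = 3.602 / 1.002×10⁻⁵ = 359400 N = 359.4 kN, tensile.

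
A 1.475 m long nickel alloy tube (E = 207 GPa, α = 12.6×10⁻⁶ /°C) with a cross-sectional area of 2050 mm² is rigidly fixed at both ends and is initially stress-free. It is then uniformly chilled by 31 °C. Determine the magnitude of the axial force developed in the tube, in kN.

P ≈ 166 kN (tensile)

The ends cannot move, so σ = EαΔT = 207×10³ × 12.6×10⁻⁶ × 31 = 80.85 MPa.
Axial force P = σA = 80.85 × 2050 = 165800 N = 165.8 kN, tensile.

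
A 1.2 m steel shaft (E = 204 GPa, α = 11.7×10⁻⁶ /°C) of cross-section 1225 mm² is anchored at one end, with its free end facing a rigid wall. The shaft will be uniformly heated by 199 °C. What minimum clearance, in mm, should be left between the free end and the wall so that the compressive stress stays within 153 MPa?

With no wall the shaft would lengthen by αΔT L = 11.7×10⁻⁶ × 199 × 1200 = 2.794 mm.
A stress of 153 MPa corresponds to the wall pushing the shaft back by σL/E = 153×1200/(204×10³) = 0.9 mm.
The gap must absorb the remainder: g_min = 2.794 − 0.9 = 1.894 mm.

g ≈ 1.89 mm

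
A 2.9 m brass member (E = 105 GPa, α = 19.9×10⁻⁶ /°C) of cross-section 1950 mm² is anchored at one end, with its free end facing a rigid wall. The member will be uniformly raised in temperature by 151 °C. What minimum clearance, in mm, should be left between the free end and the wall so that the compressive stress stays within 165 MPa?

Free expansion if unrestrained: δ_free = αΔT L = 19.9×10⁻⁶ × 151 × 2900 = 8.714 mm.
A stress of 165 MPa corresponds to the wall pushing the member back by σL/E = 165×2900/(105×10³) = 4.557 mm.
The gap must absorb the remainder: g_min = 8.714 − 4.557 = 4.157 mm.

g ≈ 4.16 mm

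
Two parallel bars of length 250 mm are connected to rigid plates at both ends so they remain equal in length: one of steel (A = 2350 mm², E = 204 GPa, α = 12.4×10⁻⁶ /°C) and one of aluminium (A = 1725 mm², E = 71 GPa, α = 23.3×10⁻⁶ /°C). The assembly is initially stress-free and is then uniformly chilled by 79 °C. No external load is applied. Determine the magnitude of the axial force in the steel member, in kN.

P ≈ 84 kN (compressive in the steel)

Equilibrium of a rigid end plate with no external load gives equal and opposite internal forces ±P in the two members. Since α_{aluminium} > α_{steel}, cooling drives the aluminium into tension and the steel into compression.
Setting the final lengths equal and cancelling L: (α₁ − α₂)ΔT = P/(A₁E₁) + P/(A₂E₂).
|α₁ − α₂|·ΔT = 10.9×10⁻⁶ × 79 = 0.0008611.
1/(A₁E₁) + 1/(A₂E₂) = 1/(2350×204×10³) + 1/(1725×71×10³) = 1.025×10⁻⁸ N⁻¹.
P = 0.0008611 / 1.025×10⁻⁸ = 84000 N = 84 kN.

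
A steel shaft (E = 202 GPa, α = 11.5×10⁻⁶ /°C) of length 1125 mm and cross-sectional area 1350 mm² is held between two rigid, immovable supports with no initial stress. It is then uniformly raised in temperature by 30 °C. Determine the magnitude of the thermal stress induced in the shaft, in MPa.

The supports are rigid, so the total axial strain is zero. The restrained thermal strain is ε = αΔT = 11.5×10⁻⁶ × 30 = 345×10⁻⁶.
The stress required to suppress this strain is σ = Eε = 202×10³ × 345×10⁻⁶ = 69.69 MPa, compressive since the shaft is trying to expand.

σ ≈ 69.7 MPa (compressive)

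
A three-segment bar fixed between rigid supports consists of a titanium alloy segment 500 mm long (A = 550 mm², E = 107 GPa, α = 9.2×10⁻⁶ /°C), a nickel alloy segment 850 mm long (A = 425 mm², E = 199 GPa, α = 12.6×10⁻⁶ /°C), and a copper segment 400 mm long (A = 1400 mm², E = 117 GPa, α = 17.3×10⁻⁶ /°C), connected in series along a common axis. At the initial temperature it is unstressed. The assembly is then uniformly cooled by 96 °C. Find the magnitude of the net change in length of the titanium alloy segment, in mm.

If the supports were absent, the total length change would be Σ αᵢΔT Lᵢ = 9.2×10⁻⁶×96×500 + 12.6×10⁻⁶×96×850 + 17.3×10⁻⁶×96×400 = 2.134 mm.
Since the ends are fixed, an axial force P builds up, equal in every segment, with P · Σ Lᵢ/(AᵢEᵢ) = δ_free.
The series flexibility is Σ Lᵢ/(AᵢEᵢ) = 500/(550×107×10³) + 850/(425×199×10³) + 400/(1400×117×10³) = 2.099×10⁻⁵ mm/N.
P = 2.134 / 2.099×10⁻⁵ = 101700 N = 101.7 kN, tensile.
For the titanium alloy segment, free thermal change = 9.2×10⁻⁶×96×500 = 0.4416 mm and elastic change from P = 101700×500/(550×107×10³) = 0.8639 mm; these oppose, so the net change is 0.422 mm (segment lengthens).

|ΔL| ≈ 0.422 mm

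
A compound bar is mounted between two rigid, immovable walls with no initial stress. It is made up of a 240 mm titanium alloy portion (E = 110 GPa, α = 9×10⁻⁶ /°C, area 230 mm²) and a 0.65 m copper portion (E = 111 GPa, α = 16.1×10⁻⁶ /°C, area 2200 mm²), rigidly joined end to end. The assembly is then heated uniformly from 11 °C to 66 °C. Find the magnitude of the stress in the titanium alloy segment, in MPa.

With the walls removed the bar would change length by δ_free = Σ αᵢΔT Lᵢ = 9×10⁻⁶×55×240 + 16.1×10⁻⁶×55×650 = 0.6944 mm.
The rigid supports impose zero overall length change; the single axial force P common to all segments must satisfy P Σ Lᵢ/(AᵢEᵢ) = δ_free.
The series flexibility is Σ Lᵢ/(AᵢEᵢ) = 240/(230×110×10³) + 650/(2200×111×10³) = 1.215×10⁻⁵ mm/N.
Hence P = δ_free / Σ(L/AE) = 0.6944/1.215×10⁻⁵ = 57.16 kN (compressive).
σ_{titanium alloy} = P / A = 57160 / 230 = 248.5 MPa.

σ ≈ 249 MPa (compressive)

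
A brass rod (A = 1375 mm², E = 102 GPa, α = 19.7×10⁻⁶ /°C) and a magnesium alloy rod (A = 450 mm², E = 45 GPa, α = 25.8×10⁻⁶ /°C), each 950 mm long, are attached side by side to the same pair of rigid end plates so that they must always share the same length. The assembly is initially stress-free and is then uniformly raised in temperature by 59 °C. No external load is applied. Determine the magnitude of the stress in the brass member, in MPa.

σ ≈ 4.63 MPa (tensile)

Both members must finish at the same length. With the larger α, the magnesium alloy tends to over-expand; the plates restrain it, putting the magnesium alloy in compression and the brass in tension. With no external load the two internal forces are equal and opposite, magnitude P.
Equating the net (thermal + elastic) strains gives |α₁ − α₂|·ΔT = P·[1/(A₁E₁) + 1/(A₂E₂)].
|α₁ − α₂|·ΔT = 6.1×10⁻⁶ × 59 = 0.0003599.
1/(A₁E₁) + 1/(A₂E₂) = 1/(1375×102×10³) + 1/(450×45×10³) = 5.651×10⁻⁸ N⁻¹.
So P = 0.0003599 / 5.651×10⁻⁸ = 6.368 kN.
σ_{brass} = P/A₁ = 6368/1375 = 4.632 MPa, tensile.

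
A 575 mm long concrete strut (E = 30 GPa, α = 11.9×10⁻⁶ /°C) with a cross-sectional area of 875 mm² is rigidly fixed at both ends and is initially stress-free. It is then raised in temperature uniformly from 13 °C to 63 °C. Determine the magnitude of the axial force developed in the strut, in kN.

Full restraint means ε = 0, so the stress is σ = EαΔT = 30×10³ × 11.9×10⁻⁶ × 50 = 17.85 MPa.
Axial force P = σA = 17.85 × 875 = 15620 N = 15.62 kN, compressive.

P ≈ 15.6 kN (compressive)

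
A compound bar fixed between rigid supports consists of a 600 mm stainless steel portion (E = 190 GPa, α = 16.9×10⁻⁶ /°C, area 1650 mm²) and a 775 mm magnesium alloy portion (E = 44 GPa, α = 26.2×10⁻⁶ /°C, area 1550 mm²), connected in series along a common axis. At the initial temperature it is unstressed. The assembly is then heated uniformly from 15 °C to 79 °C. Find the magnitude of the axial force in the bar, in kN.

P ≈ 147 kN (compressive)

With the walls removed the bar would change length by δ_free = Σ αᵢΔT Lᵢ = 16.9×10⁻⁶×64×600 + 26.2×10⁻⁶×64×775 = 1.948 mm.
The rigid supports impose zero overall length change; the single axial force P common to all segments must satisfy P Σ Lᵢ/(AᵢEᵢ) = δ_free.
The series flexibility is Σ Lᵢ/(AᵢEᵢ) = 600/(1650×190×10³) + 775/(1550×44×10³) = 1.328×10⁻⁵ mm/N.
Hence P = δ_free / Σ(L/AE) = 1.948/1.328×10⁻⁵ = 146.8 kN (compressive).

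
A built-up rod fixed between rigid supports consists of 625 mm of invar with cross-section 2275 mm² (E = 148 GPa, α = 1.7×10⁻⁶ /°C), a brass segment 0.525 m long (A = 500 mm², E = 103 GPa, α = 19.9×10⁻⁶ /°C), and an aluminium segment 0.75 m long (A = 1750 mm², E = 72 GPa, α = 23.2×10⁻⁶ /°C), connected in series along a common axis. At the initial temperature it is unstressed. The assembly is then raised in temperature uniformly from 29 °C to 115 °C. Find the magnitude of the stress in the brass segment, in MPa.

σ ≈ 276 MPa (compressive)

Free thermal expansion of the whole bar: Σ αᵢΔT Lᵢ = 1.7×10⁻⁶×86×625 + 19.9×10⁻⁶×86×525 + 23.2×10⁻⁶×86×750 = 2.486 mm.
Since the ends are fixed, an axial force P builds up, equal in every segment, with P · Σ Lᵢ/(AᵢEᵢ) = δ_free.
The series flexibility is Σ Lᵢ/(AᵢEᵢ) = 625/(2275×148×10³) + 525/(500×103×10³) + 750/(1750×72×10³) = 1.8×10⁻⁵ mm/N.
P = 2.486 / 1.8×10⁻⁵ = 138100 N = 138.1 kN, compressive.
σ_{brass} = P / A = 138100 / 500 = 276.2 MPa.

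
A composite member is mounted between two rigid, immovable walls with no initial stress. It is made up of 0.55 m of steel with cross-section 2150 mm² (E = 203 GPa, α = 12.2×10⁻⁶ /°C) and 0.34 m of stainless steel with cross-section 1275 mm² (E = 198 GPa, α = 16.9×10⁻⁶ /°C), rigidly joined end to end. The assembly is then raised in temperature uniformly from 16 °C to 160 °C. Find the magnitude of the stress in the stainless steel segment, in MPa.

With the walls removed the bar would change length by δ_free = Σ αᵢΔT Lᵢ = 12.2×10⁻⁶×144×550 + 16.9×10⁻⁶×144×340 = 1.794 mm.
Since the ends are fixed, an axial force P builds up, equal in every segment, with P · Σ Lᵢ/(AᵢEᵢ) = δ_free.
Σ Lᵢ/(AᵢEᵢ) = 550/(2150×203×10³) + 340/(1275×198×10³) = 2.607×10⁻⁶ mm/N.
Hence P = δ_free / Σ(L/AE) = 1.794/2.607×10⁻⁶ = 688 kN (compressive).
σ_{stainless steel} = P / A = 688000 / 1275 = 539.6 MPa.

σ ≈ 540 MPa (compressive)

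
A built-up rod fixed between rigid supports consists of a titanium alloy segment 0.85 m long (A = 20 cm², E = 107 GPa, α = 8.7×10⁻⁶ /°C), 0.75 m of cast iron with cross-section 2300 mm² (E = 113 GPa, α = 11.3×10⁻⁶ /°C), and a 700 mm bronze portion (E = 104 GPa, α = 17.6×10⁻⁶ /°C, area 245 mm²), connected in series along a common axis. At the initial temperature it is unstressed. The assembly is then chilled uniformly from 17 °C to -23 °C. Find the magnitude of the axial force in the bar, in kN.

Free thermal contraction of the whole bar: Σ αᵢΔT Lᵢ = 8.7×10⁻⁶×40×850 + 11.3×10⁻⁶×40×750 + 17.6×10⁻⁶×40×700 = 1.128 mm.
The rigid supports impose zero overall length change; the single axial force P common to all segments must satisfy P Σ Lᵢ/(AᵢEᵢ) = δ_free.
Σ Lᵢ/(AᵢEᵢ) = 850/(2000×107×10³) + 750/(2300×113×10³) + 700/(245×104×10³) = 3.433×10⁻⁵ mm/N.
P = 1.128 / 3.433×10⁻⁵ = 32850 N = 32.85 kN, tensile.

P ≈ 32.8 kN (tensile)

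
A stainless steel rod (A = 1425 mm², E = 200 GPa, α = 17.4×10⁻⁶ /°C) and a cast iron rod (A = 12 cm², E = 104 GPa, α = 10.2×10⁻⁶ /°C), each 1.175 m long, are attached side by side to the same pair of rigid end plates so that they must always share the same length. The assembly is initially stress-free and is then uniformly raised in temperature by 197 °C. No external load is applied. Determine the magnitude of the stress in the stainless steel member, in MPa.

σ ≈ 86.4 MPa (compressive)

Equilibrium of a rigid end plate with no external load gives equal and opposite internal forces ±P in the two members. Since α_{stainless steel} > α_{cast iron}, heating drives the stainless steel into compression and the cast iron into tension.
Setting the final lengths equal and cancelling L: (α₁ − α₂)ΔT = P/(A₁E₁) + P/(A₂E₂).
|α₁ − α₂|·ΔT = 7.2×10⁻⁶ × 197 = 0.001418.
1/(A₁E₁) + 1/(A₂E₂) = 1/(1425×200×10³) + 1/(1200×104×10³) = 1.152×10⁻⁸ N⁻¹.
P = 0.001418 / 1.152×10⁻⁸ = 123100 N = 123.1 kN.
σ_{stainless steel} = P/A₁ = 123100/1425 = 86.39 MPa, compressive.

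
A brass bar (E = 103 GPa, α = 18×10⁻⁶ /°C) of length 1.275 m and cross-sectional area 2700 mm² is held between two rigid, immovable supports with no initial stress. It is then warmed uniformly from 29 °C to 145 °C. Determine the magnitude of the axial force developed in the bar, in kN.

P ≈ 581 kN (compressive)

With zero net strain, σ = E·αΔT = 103 GPa × 18×10⁻⁶ × 116 = 215.1 MPa.
P = AEαΔT = 2700 × 103×10³ × 18×10⁻⁶ × 116 = 580.7 kN (compressive).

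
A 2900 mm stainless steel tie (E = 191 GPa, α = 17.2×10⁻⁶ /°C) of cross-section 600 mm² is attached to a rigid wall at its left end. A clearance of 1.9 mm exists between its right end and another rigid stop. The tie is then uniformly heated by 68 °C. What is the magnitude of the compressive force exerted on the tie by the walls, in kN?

P ≈ 59 kN

Unrestrained expansion: δ_free = αΔT L = 17.2×10⁻⁶ × 68 × 2900 = 3.392 mm.
After closing the 1.9 mm clearance, 3.392 − 1.9 = 1.492 mm of expansion remains to be suppressed by the wall.
Compatibility: PL/(AE) = 1.492 mm, so σ = P/A = E × (1.492/2900) = 98.26 MPa.
Force on the wall = σA = 98.26 × 600 mm² = 58.95 kN.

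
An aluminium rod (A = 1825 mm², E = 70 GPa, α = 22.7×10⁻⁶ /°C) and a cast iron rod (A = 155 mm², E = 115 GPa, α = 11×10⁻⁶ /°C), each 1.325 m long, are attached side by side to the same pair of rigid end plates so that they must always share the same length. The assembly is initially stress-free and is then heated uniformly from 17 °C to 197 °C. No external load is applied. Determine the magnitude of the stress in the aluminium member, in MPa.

Equilibrium of a rigid end plate with no external load gives equal and opposite internal forces ±P in the two members. Since α_{aluminium} > α_{cast iron}, heating drives the aluminium into compression and the cast iron into tension.
Compatibility of the two members (thermal + elastic change equal): (α₁ − α₂)ΔT = P·[1/(A₁E₁) + 1/(A₂E₂)].
|α₁ − α₂|·ΔT = 11.7×10⁻⁶ × 180 = 0.002106.
1/(A₁E₁) + 1/(A₂E₂) = 1/(1825×70×10³) + 1/(155×115×10³) = 6.393×10⁻⁸ N⁻¹.
P = 0.002106 / 6.393×10⁻⁸ = 32940 N = 32.94 kN.
σ_{aluminium} = P/A₁ = 32940/1825 = 18.05 MPa, compressive.

σ ≈ 18.1 MPa (compressive)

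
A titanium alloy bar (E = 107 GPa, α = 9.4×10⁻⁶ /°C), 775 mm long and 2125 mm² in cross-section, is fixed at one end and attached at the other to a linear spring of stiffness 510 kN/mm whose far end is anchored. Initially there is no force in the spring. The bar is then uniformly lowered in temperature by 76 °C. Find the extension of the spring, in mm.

The unrestrained thermal change is αΔT L = 9.4×10⁻⁶ × 76 × 775 = 0.5537 mm.
With a force P in the spring, the elastic change of the bar is PL/(AE) and that of the spring is P/k; compatibility requires their sum to equal δ_free.
P [ L/(AE) + 1/k ] = δ_free → P [ 775/(2125×107×10³) + 1/(510×10³) ] = 0.5537.
P = 0.5537 / 5.369×10⁻⁶ = 103100 N.
Spring extension = P/k = 103100/(510×10³) = 0.2022 mm.

δ ≈ 0.202 mm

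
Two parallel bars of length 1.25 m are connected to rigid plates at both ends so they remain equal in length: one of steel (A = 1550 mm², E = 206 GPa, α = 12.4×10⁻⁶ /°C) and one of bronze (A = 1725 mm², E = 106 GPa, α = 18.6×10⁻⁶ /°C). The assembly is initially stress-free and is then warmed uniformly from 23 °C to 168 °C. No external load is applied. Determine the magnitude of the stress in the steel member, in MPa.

σ ≈ 67.4 MPa (tensile)

Equilibrium of a rigid end plate with no external load gives equal and opposite internal forces ±P in the two members. Since α_{bronze} > α_{steel}, heating drives the bronze into compression and the steel into tension.
Equating the net (thermal + elastic) strains gives |α₁ − α₂|·ΔT = P·[1/(A₁E₁) + 1/(A₂E₂)].
|α₁ − α₂|·ΔT = 6.2×10⁻⁶ × 145 = 0.000899.
1/(A₁E₁) + 1/(A₂E₂) = 1/(1550×206×10³) + 1/(1725×106×10³) = 8.601×10⁻⁹ N⁻¹.
So P = 0.000899 / 8.601×10⁻⁹ = 104.5 kN.
σ_{steel} = P/A₁ = 104500/1550 = 67.44 MPa, tensile.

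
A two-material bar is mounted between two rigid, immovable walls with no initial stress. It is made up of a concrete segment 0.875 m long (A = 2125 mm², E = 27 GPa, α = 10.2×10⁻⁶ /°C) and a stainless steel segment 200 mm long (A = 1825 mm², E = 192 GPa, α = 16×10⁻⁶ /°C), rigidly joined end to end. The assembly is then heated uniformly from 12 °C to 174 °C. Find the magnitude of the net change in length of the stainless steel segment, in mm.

|ΔL| ≈ 0.448 mm

If the supports were absent, the total length change would be Σ αᵢΔT Lᵢ = 10.2×10⁻⁶×162×875 + 16×10⁻⁶×162×200 = 1.964 mm.
Since the ends are fixed, an axial force P builds up, equal in every segment, with P · Σ Lᵢ/(AᵢEᵢ) = δ_free.
Σ Lᵢ/(AᵢEᵢ) = 875/(2125×27×10³) + 200/(1825×192×10³) = 1.582×10⁻⁵ mm/N.
P = 1.964 / 1.582×10⁻⁵ = 124200 N = 124.2 kN, compressive.
For the stainless steel segment, free thermal change = 16×10⁻⁶×162×200 = 0.5184 mm and elastic change from P = 124200×200/(1825×192×10³) = 0.07086 mm; these oppose, so the net change is 0.448 mm (segment lengthens).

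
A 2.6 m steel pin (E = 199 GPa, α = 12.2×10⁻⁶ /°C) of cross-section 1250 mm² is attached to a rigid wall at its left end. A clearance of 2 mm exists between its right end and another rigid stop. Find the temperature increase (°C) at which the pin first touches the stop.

Contact occurs when the free expansion equals the gap: αΔT L = 2 mm.
ΔT = 2 / (12.2×10⁻⁶ × 2600) = 63.05 °C.

ΔT ≈ 63.1 °C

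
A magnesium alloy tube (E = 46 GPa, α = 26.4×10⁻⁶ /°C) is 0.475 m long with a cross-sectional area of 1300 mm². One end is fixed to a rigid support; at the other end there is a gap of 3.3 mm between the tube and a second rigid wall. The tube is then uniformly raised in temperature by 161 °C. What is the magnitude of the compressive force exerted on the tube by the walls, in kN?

P ≈ 0 kN

Unrestrained expansion: δ_free = αΔT L = 26.4×10⁻⁶ × 161 × 475 = 2.019 mm.
Since δ_free = 2.02 mm is less than the 3.3 mm gap, the tube never touches the wall. No axial force develops.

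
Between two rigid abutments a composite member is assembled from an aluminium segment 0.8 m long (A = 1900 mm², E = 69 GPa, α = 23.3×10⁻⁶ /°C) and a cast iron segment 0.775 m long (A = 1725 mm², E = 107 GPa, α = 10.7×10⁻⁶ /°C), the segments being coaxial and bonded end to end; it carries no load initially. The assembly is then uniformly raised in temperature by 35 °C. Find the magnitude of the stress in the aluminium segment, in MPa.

σ ≈ 48.2 MPa (compressive)

Free thermal expansion of the whole bar: Σ αᵢΔT Lᵢ = 23.3×10⁻⁶×35×800 + 10.7×10⁻⁶×35×775 = 0.9426 mm.
The walls prevent any net length change, so an axial force P (same in every segment) develops. Compatibility: P · Σ Lᵢ/(AᵢEᵢ) = δ_free.
Σ Lᵢ/(AᵢEᵢ) = 800/(1900×69×10³) + 775/(1725×107×10³) = 1.03×10⁻⁵ mm/N.
Hence P = δ_free / Σ(L/AE) = 0.9426/1.03×10⁻⁵ = 91.51 kN (compressive).
σ_{aluminium} = P / A = 91510 / 1900 = 48.16 MPa.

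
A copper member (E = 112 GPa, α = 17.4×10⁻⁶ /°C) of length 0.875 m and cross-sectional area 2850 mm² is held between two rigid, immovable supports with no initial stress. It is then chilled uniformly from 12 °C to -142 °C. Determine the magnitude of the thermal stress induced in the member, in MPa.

Because both ends are immovable the net strain is zero, and the suppressed thermal strain is αΔT = 17.4×10⁻⁶ × 154 = 2679.6×10⁻⁶.
σ = EαΔT = 112×10³ × 17.4×10⁻⁶ × 154 = 300.1 MPa (tensile; the member is trying to contract).

σ ≈ 300 MPa (tensile)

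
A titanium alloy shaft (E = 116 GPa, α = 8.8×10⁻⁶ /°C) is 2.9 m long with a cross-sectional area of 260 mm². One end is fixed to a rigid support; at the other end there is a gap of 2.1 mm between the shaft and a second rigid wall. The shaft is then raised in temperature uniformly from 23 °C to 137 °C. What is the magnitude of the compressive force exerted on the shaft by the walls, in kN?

P ≈ 8.42 kN

Unrestrained expansion: δ_free = αΔT L = 8.8×10⁻⁶ × 114 × 2900 = 2.909 mm.
This exceeds the 2.1 mm gap, so the wall pushes back. The portion of expansion that must be recovered elastically is δ_free − gap = 2.909 − 2.1 = 0.8093 mm.
That suppressed elongation corresponds to σ = E·Δ/L = 116×10³ × 0.8093/2900 = 32.37 MPa.
P = σA = 32.37 × 260 = 8.417 kN.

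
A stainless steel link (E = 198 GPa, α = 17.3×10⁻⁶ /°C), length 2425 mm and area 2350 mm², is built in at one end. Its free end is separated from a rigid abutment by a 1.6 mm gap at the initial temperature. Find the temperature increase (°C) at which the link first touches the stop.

ΔT ≈ 38.1 °C

Contact occurs when the free expansion equals the gap: αΔT L = 1.6 mm.
ΔT = 1.6 / (17.3×10⁻⁶ × 2425) = 38.14 °C.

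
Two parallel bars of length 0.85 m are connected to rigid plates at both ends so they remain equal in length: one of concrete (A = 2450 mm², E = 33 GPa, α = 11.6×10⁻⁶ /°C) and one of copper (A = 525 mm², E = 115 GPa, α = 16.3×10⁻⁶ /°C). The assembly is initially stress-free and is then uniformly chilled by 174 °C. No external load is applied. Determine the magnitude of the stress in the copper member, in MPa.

Equilibrium of a rigid end plate with no external load gives equal and opposite internal forces ±P in the two members. Since α_{copper} > α_{concrete}, cooling drives the copper into tension and the concrete into compression.
Compatibility of the two members (thermal + elastic change equal): (α₁ − α₂)ΔT = P·[1/(A₁E₁) + 1/(A₂E₂)].
|α₁ − α₂|·ΔT = 4.7×10⁻⁶ × 174 = 0.0008178.
1/(A₁E₁) + 1/(A₂E₂) = 1/(2450×33×10³) + 1/(525×115×10³) = 2.893×10⁻⁸ N⁻¹.
So P = 0.0008178 / 2.893×10⁻⁸ = 28.27 kN.
σ_{copper} = P/A₂ = 28270/525 = 53.84 MPa, tensile.

σ ≈ 53.8 MPa (tensile)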